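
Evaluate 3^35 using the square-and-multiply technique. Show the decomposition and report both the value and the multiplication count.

Computing 3^35 by squaring (build up from 3^1; each line after the first costs one multiplication):

3^1 = 3
3^2 = (3^1)^2 = 3^2 = 9
3^4 = (3^2)^2 = 9^2 = 81
3^8 = (3^4)^2 = 81^2 = 6561
3^16 = (3^8)^2 = 6561^2 = 43046721
3^17 = 3 * 3^16 = 3 * 43046721 = 129140163
3^34 = (3^17)^2 = 129140163^2 = 16677181699666569
3^35 = 3 * 3^34 = 3 * 16677181699666569 = 50031545098999707

Result: 50031545098999707
Multiplications needed: 7 (7 lines after 3^1)

3^35 = 50031545098999707. Using exponentiation by squaring, this requires 7 multiplications. The key idea: if the exponent is even, square the half-power; if odd, multiply by the base once.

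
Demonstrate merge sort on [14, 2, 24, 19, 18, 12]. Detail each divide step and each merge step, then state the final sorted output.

Merge sort trace:

Split: [14, 2, 24, 19, 18, 12] -> [14, 2, 24] and [19, 18, 12]
  Split: [14, 2, 24] -> [14] and [2, 24]
    Split: [2, 24] -> [2] and [24]
    Merge: [2] + [24] -> [2, 24]
  Merge: [14] + [2, 24] -> [2, 14, 24]
  Split: [19, 18, 12] -> [19] and [18, 12]
    Split: [18, 12] -> [18] and [12]
    Merge: [18] + [12] -> [12, 18]
  Merge: [19] + [12, 18] -> [12, 18, 19]
Merge: [2, 14, 24] + [12, 18, 19] -> [2, 12, 14, 18, 19, 24]

Final sorted array: [2, 12, 14, 18, 19, 24]

The merge sort proceeds by recursively splitting the array and merging sorted halves.
After all merges, the sorted array is [2, 12, 14, 18, 19, 24].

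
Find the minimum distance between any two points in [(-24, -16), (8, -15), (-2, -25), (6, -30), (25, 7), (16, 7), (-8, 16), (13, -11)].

Computing all pairwise distances among 8 points:

d((-24, -16), (8, -15)) = 32.0156
d((-24, -16), (-2, -25)) = 23.7697
d((-24, -16), (6, -30)) = 33.1059
d((-24, -16), (25, 7)) = 54.1295
d((-24, -16), (16, 7)) = 46.1411
d((-24, -16), (-8, 16)) = 35.7771
d((-24, -16), (13, -11)) = 37.3363
d((8, -15), (-2, -25)) = 14.1421
d((8, -15), (6, -30)) = 15.1327
d((8, -15), (25, 7)) = 27.8029
d((8, -15), (16, 7)) = 23.4094
d((8, -15), (-8, 16)) = 34.8855
d((8, -15), (13, -11)) = 6.4031 <-- minimum
d((-2, -25), (6, -30)) = 9.434
d((-2, -25), (25, 7)) = 41.8688
d((-2, -25), (16, 7)) = 36.7151
d((-2, -25), (-8, 16)) = 41.4367
d((-2, -25), (13, -11)) = 20.5183
d((6, -30), (25, 7)) = 41.5933
d((6, -30), (16, 7)) = 38.3275
d((6, -30), (-8, 16)) = 48.0833
d((6, -30), (13, -11)) = 20.2485
d((25, 7), (16, 7)) = 9.0
d((25, 7), (-8, 16)) = 34.2053
d((25, 7), (13, -11)) = 21.6333
d((16, 7), (-8, 16)) = 25.632
d((16, 7), (13, -11)) = 18.2483
d((-8, 16), (13, -11)) = 34.2053

Closest pair: (8, -15) and (13, -11) with distance 6.4031

The closest pair is (8, -15) and (13, -11) with Euclidean distance 6.4031. For 8 points, brute-force pairwise comparison is shown above. For large n, the divide-and-conquer algorithm (sort by x, recurse on halves, check the dividing strip) achieves O(n log n).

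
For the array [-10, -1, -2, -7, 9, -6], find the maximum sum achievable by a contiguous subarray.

Using Kadane's algorithm on [-10, -1, -2, -7, 9, -6]:

Scanning through the array:
Position 1 (value -1): max_ending_here = -1, max_so_far = -1
Position 2 (value -2): max_ending_here = -2, max_so_far = -1
Position 3 (value -7): max_ending_here = -7, max_so_far = -1
Position 4 (value 9): max_ending_here = 9, max_so_far = 9
Position 5 (value -6): max_ending_here = 3, max_so_far = 9

Maximum subarray: [9]
Maximum sum: 9

The maximum subarray is [9] with sum 9. This subarray runs from index 4 to index 4.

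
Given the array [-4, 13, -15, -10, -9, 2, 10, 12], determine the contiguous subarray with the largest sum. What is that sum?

Using Kadane's algorithm on [-4, 13, -15, -10, -9, 2, 10, 12]:

Scanning through the array:
Position 1 (value 13): max_ending_here = 13, max_so_far = 13
Position 2 (value -15): max_ending_here = -2, max_so_far = 13
Position 3 (value -10): max_ending_here = -10, max_so_far = 13
Position 4 (value -9): max_ending_here = -9, max_so_far = 13
Position 5 (value 2): max_ending_here = 2, max_so_far = 13
Position 6 (value 10): max_ending_here = 12, max_so_far = 13
Position 7 (value 12): max_ending_here = 24, max_so_far = 24

Maximum subarray: [2, 10, 12]
Maximum sum: 24

The maximum subarray is [2, 10, 12] with sum 24. This subarray runs from index 5 to index 7.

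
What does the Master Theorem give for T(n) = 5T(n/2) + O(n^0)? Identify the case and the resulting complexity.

Master Theorem for T(n) = 5T(n/2) + O(n^0):

a = 5, b = 2, c = 0
log_b(a) = log_2(5) = 2.3219

Case 1: c = 0 < log_2(5) = 2.3219
T(n) = O(n^(log_2 5))

For T(n) = 5T(n/2) + O(n^0): log_2(5) = 2.3219. This is Case 1 of the Master Theorem (c < log_b(a), work dominated by leaves), giving O(n^(log_2 5)).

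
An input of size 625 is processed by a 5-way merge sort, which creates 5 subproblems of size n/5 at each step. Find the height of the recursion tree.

For divide and conquer with division factor 5:

Problem sizes at each level:
Level 0: 625
Level 1: 125
Level 2: 25
Level 3: 5
Level 4: 1

The root is level 0 and the size-1 base case is level 4 (the tree spans levels 0 through 4, i.e. 5 levels counting the root), so the depth is the number of divisions: log_5(625) = 4

The recursion tree depth is log_5(625) = 4. At each level, the problem size is divided by 5, so it takes 4 divisions to reduce to a base case of size 1. The algorithm makes 5 recursive calls at each level.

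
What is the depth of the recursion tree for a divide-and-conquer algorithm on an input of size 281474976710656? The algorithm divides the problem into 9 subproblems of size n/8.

For divide and conquer with division factor 8:

Problem sizes at each level:
Level 0: 281474976710656
Level 1: 35184372088832
Level 2: 4398046511104
Level 3: 549755813888
Level 4: 68719476736
Level 5: 8589934592
Level 6: 1073741824
Level 7: 134217728
Level 8: 16777216
Level 9: 2097152
Level 10: 262144
Level 11: 32768
Level 12: 4096
Level 13: 512
Level 14: 64
Level 15: 8
Level 16: 1

The root is level 0 and the size-1 base case is level 16 (the tree spans levels 0 through 16, i.e. 17 levels counting the root), so the depth is the number of divisions: log_8(281474976710656) = 16

The recursion tree depth is log_8(281474976710656) = 16. At each level, the problem size is divided by 8, so it takes 16 divisions to reduce to a base case of size 1. The algorithm makes 9 recursive calls at each level.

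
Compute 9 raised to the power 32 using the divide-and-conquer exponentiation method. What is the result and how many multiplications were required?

Computing 9^32 by squaring (build up from 9^1; each line after the first costs one multiplication):

9^1 = 9
9^2 = (9^1)^2 = 9^2 = 81
9^4 = (9^2)^2 = 81^2 = 6561
9^8 = (9^4)^2 = 6561^2 = 43046721
9^16 = (9^8)^2 = 43046721^2 = 1853020188851841
9^32 = (9^16)^2 = 1853020188851841^2 = 3433683820292512484657849089281

Result: 3433683820292512484657849089281
Multiplications needed: 5 (5 lines after 9^1)

9^32 = 3433683820292512484657849089281. Using exponentiation by squaring, this requires 5 multiplications. The key idea: if the exponent is even, square the half-power; if odd, multiply by the base once.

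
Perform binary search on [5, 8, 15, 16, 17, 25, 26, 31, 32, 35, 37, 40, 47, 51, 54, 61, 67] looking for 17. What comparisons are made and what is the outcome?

Binary search for 17 in [5, 8, 15, 16, 17, 25, 26, 31, 32, 35, 37, 40, 47, 51, 54, 61, 67]:

lo=0, hi=16, mid=8, arr[mid]=32 -> 32 > 17, search left half
lo=0, hi=7, mid=3, arr[mid]=16 -> 16 < 17, search right half
lo=4, hi=7, mid=5, arr[mid]=25 -> 25 > 17, search left half
lo=4, hi=4, mid=4, arr[mid]=17 -> Found target at index 4!

Binary search finds 17 at index 4 after 4 comparisons. The search repeatedly halves the search space by comparing with the middle element.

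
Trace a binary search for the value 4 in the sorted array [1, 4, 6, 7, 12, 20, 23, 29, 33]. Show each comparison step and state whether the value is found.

Binary search for 4 in [1, 4, 6, 7, 12, 20, 23, 29, 33]:

lo=0, hi=8, mid=4, arr[mid]=12 -> 12 > 4, search left half
lo=0, hi=3, mid=1, arr[mid]=4 -> Found target at index 1!

Binary search finds 4 at index 1 after 2 comparisons. The search repeatedly halves the search space by comparing with the middle element.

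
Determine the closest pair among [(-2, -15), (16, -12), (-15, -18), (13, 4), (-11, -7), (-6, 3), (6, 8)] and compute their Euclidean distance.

Computing all pairwise distances among 7 points:

d((-2, -15), (16, -12)) = 18.2483
d((-2, -15), (-15, -18)) = 13.3417
d((-2, -15), (13, 4)) = 24.2074
d((-2, -15), (-11, -7)) = 12.0416
d((-2, -15), (-6, 3)) = 18.4391
d((-2, -15), (6, 8)) = 24.3516
d((16, -12), (-15, -18)) = 31.5753
d((16, -12), (13, 4)) = 16.2788
d((16, -12), (-11, -7)) = 27.4591
d((16, -12), (-6, 3)) = 26.6271
d((16, -12), (6, 8)) = 22.3607
d((-15, -18), (13, 4)) = 35.609
d((-15, -18), (-11, -7)) = 11.7047
d((-15, -18), (-6, 3)) = 22.8473
d((-15, -18), (6, 8)) = 33.4215
d((13, 4), (-11, -7)) = 26.4008
d((13, 4), (-6, 3)) = 19.0263
d((13, 4), (6, 8)) = 8.0623 <-- minimum
d((-11, -7), (-6, 3)) = 11.1803
d((-11, -7), (6, 8)) = 22.6716
d((-6, 3), (6, 8)) = 13.0

Closest pair: (13, 4) and (6, 8) with distance 8.0623

The closest pair is (13, 4) and (6, 8) with Euclidean distance 8.0623. For 7 points, brute-force pairwise comparison is shown above. For large n, the divide-and-conquer algorithm (sort by x, recurse on halves, check the dividing strip) achieves O(n log n).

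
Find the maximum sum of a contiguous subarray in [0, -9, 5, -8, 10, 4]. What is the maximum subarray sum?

Using Kadane's algorithm on [0, -9, 5, -8, 10, 4]:

Scanning through the array:
Position 1 (value -9): max_ending_here = -9, max_so_far = 0
Position 2 (value 5): max_ending_here = 5, max_so_far = 5
Position 3 (value -8): max_ending_here = -3, max_so_far = 5
Position 4 (value 10): max_ending_here = 10, max_so_far = 10
Position 5 (value 4): max_ending_here = 14, max_so_far = 14

Maximum subarray: [10, 4]
Maximum sum: 14

The maximum subarray is [10, 4] with sum 14. This subarray runs from index 4 to index 5.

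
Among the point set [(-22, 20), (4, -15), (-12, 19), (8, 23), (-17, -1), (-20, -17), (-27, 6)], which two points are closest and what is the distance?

Computing all pairwise distances among 7 points:

d((-22, 20), (4, -15)) = 43.6005
d((-22, 20), (-12, 19)) = 10.0499 <-- minimum
d((-22, 20), (8, 23)) = 30.1496
d((-22, 20), (-17, -1)) = 21.587
d((-22, 20), (-20, -17)) = 37.054
d((-22, 20), (-27, 6)) = 14.8661
d((4, -15), (-12, 19)) = 37.5766
d((4, -15), (8, 23)) = 38.2099
d((4, -15), (-17, -1)) = 25.2389
d((4, -15), (-20, -17)) = 24.0832
d((4, -15), (-27, 6)) = 37.4433
d((-12, 19), (8, 23)) = 20.3961
d((-12, 19), (-17, -1)) = 20.6155
d((-12, 19), (-20, -17)) = 36.8782
d((-12, 19), (-27, 6)) = 19.8494
d((8, 23), (-17, -1)) = 34.6554
d((8, 23), (-20, -17)) = 48.8262
d((8, 23), (-27, 6)) = 38.9102
d((-17, -1), (-20, -17)) = 16.2788
d((-17, -1), (-27, 6)) = 12.2066
d((-20, -17), (-27, 6)) = 24.0416

Closest pair: (-22, 20) and (-12, 19) with distance 10.0499

The closest pair is (-22, 20) and (-12, 19) with Euclidean distance 10.0499. For 7 points, brute-force pairwise comparison is shown above. For large n, the divide-and-conquer algorithm (sort by x, recurse on halves, check the dividing strip) achieves O(n log n).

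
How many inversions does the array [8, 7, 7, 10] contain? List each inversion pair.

Finding inversions in [8, 7, 7, 10]:

(0, 1): arr[0]=8 > arr[1]=7
(0, 2): arr[0]=8 > arr[2]=7

Total inversions: 2

The array has 2 inversion(s): (0,1), (0,2). Each pair (i,j) satisfies i < j and arr[i] > arr[j].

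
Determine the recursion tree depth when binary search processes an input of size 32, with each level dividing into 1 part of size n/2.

For divide and conquer with division factor 2:

Problem sizes at each level:
Level 0: 32
Level 1: 16
Level 2: 8
Level 3: 4
Level 4: 2
Level 5: 1

The root is level 0 and the size-1 base case is level 5 (the tree spans levels 0 through 5, i.e. 6 levels counting the root), so the depth is the number of divisions: log_2(32) = 5

The recursion tree depth is log_2(32) = 5. At each level, the problem size is divided by 2, so it takes 5 divisions to reduce to a base case of size 1. The algorithm makes 1 recursive call at each level.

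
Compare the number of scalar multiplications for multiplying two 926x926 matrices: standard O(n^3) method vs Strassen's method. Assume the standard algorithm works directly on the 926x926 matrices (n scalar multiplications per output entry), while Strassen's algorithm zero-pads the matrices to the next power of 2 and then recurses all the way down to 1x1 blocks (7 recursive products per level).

Matrix multiplication for 926x926 matrices:

Strassen's algorithm requires power-of-2 dimensions. Pad 926x926 to 1024x1024 (next power of 2).

Standard algorithm: 926^3 = 794022776 multiplications
Strassen's algorithm: 7^(log2(1024)) = 7^10 = 282475249 multiplications
Savings: 794022776 - 282475249 = 511547527 multiplications

Standard: 794022776 multiplications (926^3). Strassen: 282475249 multiplications (7^10, after padding to 1024x1024). Strassen reduces 8 recursive multiplications to 7 at each level.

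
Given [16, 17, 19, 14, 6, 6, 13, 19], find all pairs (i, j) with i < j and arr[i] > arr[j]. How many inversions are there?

Finding inversions in [16, 17, 19, 14, 6, 6, 13, 19]:

(0, 3): arr[0]=16 > arr[3]=14
(0, 4): arr[0]=16 > arr[4]=6
(0, 5): arr[0]=16 > arr[5]=6
(0, 6): arr[0]=16 > arr[6]=13
(1, 3): arr[1]=17 > arr[3]=14
(1, 4): arr[1]=17 > arr[4]=6
(1, 5): arr[1]=17 > arr[5]=6
(1, 6): arr[1]=17 > arr[6]=13
(2, 3): arr[2]=19 > arr[3]=14
(2, 4): arr[2]=19 > arr[4]=6
(2, 5): arr[2]=19 > arr[5]=6
(2, 6): arr[2]=19 > arr[6]=13
(3, 4): arr[3]=14 > arr[4]=6
(3, 5): arr[3]=14 > arr[5]=6
(3, 6): arr[3]=14 > arr[6]=13

Total inversions: 15

The array has 15 inversion(s): (0,3), (0,4), (0,5), (0,6), (1,3), (1,4), (1,5), (1,6), (2,3), (2,4), (2,5), (2,6), (3,4), (3,5), (3,6). Each pair (i,j) satisfies i < j and arr[i] > arr[j].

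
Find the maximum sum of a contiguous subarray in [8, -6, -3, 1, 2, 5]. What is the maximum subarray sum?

Using Kadane's algorithm on [8, -6, -3, 1, 2, 5]:

Scanning through the array:
Position 1 (value -6): max_ending_here = 2, max_so_far = 8
Position 2 (value -3): max_ending_here = -1, max_so_far = 8
Position 3 (value 1): max_ending_here = 1, max_so_far = 8
Position 4 (value 2): max_ending_here = 3, max_so_far = 8
Position 5 (value 5): max_ending_here = 8, max_so_far = 8

Maximum subarray: [8]
Maximum sum: 8

The maximum subarray is [8] with sum 8. This subarray runs from index 0 to index 0.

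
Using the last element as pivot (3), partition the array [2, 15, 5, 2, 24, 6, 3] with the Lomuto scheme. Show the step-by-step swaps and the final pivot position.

Lomuto partition with pivot = 3:

Initial array: [2, 15, 5, 2, 24, 6, 3]

arr[0]=2 <= 3: swap with position 0, array becomes [2, 15, 5, 2, 24, 6, 3]
arr[1]=15 > 3: no swap
arr[2]=5 > 3: no swap
arr[3]=2 <= 3: swap with position 1, array becomes [2, 2, 5, 15, 24, 6, 3]
arr[4]=24 > 3: no swap
arr[5]=6 > 3: no swap

Place pivot at position 2: [2, 2, 3, 15, 24, 6, 5]
Pivot position: 2

After partitioning with pivot 3, the array becomes [2, 2, 3, 15, 24, 6, 5]. The pivot is placed at index 2. All elements to the left of the pivot are <= 3, and all elements to the right are > 3.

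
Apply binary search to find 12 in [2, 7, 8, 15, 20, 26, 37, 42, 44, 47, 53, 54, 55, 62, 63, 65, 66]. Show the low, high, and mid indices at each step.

Binary search for 12 in [2, 7, 8, 15, 20, 26, 37, 42, 44, 47, 53, 54, 55, 62, 63, 65, 66]:

lo=0, hi=16, mid=8, arr[mid]=44 -> 44 > 12, search left half
lo=0, hi=7, mid=3, arr[mid]=15 -> 15 > 12, search left half
lo=0, hi=2, mid=1, arr[mid]=7 -> 7 < 12, search right half
lo=2, hi=2, mid=2, arr[mid]=8 -> 8 < 12, search right half
lo=3 > hi=2, target 12 not found

Binary search determines that 12 is not in the array after 4 comparisons. The search space was exhausted without finding the target.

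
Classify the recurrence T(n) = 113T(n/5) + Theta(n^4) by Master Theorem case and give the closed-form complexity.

Master Theorem for T(n) = 113T(n/5) + O(n^4):

a = 113, b = 5, c = 4
log_b(a) = log_5(113) = 2.9373

Case 3: c = 4 > log_5(113) = 2.9373
T(n) = O(n^4) = O(n^4)

For T(n) = 113T(n/5) + O(n^4): log_5(113) = 2.9373. This is Case 3 of the Master Theorem (c > log_b(a), work dominated by root), giving O(n^4).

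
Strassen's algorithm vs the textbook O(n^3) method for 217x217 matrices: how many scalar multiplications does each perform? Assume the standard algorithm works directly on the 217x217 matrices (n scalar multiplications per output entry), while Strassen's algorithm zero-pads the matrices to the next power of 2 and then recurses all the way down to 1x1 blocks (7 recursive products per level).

Matrix multiplication for 217x217 matrices:

Strassen's algorithm requires power-of-2 dimensions. Pad 217x217 to 256x256 (next power of 2).

Standard algorithm: 217^3 = 10218313 multiplications
Strassen's algorithm: 7^(log2(256)) = 7^8 = 5764801 multiplications
Savings: 10218313 - 5764801 = 4453512 multiplications

Standard: 10218313 multiplications (217^3). Strassen: 5764801 multiplications (7^8, after padding to 256x256). Strassen reduces 8 recursive multiplications to 7 at each level.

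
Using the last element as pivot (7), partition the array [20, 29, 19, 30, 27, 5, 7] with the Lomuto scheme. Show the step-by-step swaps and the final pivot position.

Lomuto partition with pivot = 7:

Initial array: [20, 29, 19, 30, 27, 5, 7]

arr[0]=20 > 7: no swap
arr[1]=29 > 7: no swap
arr[2]=19 > 7: no swap
arr[3]=30 > 7: no swap
arr[4]=27 > 7: no swap
arr[5]=5 <= 7: swap with position 0, array becomes [5, 29, 19, 30, 27, 20, 7]

Place pivot at position 1: [5, 7, 19, 30, 27, 20, 29]
Pivot position: 1

After partitioning with pivot 7, the array becomes [5, 7, 19, 30, 27, 20, 29]. The pivot is placed at index 1. All elements to the left of the pivot are <= 7, and all elements to the right are > 7.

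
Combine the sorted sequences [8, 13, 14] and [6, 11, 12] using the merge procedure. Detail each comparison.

Merging process:

Compare 8 vs 6: take 6 from right. Merged: [6]
Compare 8 vs 11: take 8 from left. Merged: [6, 8]
Compare 13 vs 11: take 11 from right. Merged: [6, 8, 11]
Compare 13 vs 12: take 12 from right. Merged: [6, 8, 11, 12]
Append remaining from left: [13, 14]. Merged: [6, 8, 11, 12, 13, 14]

Final merged array: [6, 8, 11, 12, 13, 14]
Total comparisons: 4

The merged array is [6, 8, 11, 12, 13, 14], requiring 4 comparisons. The merge step runs in O(n) time where n is the total number of elements.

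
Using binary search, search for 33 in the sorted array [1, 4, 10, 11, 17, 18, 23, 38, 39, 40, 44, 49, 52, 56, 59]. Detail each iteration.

Binary search for 33 in [1, 4, 10, 11, 17, 18, 23, 38, 39, 40, 44, 49, 52, 56, 59]:

lo=0, hi=14, mid=7, arr[mid]=38 -> 38 > 33, search left half
lo=0, hi=6, mid=3, arr[mid]=11 -> 11 < 33, search right half
lo=4, hi=6, mid=5, arr[mid]=18 -> 18 < 33, search right half
lo=6, hi=6, mid=6, arr[mid]=23 -> 23 < 33, search right half
lo=7 > hi=6, target 33 not found

Binary search determines that 33 is not in the array after 4 comparisons. The search space was exhausted without finding the target.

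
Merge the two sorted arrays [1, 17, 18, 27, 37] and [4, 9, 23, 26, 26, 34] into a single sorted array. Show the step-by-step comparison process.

Merging process:

Compare 1 vs 4: take 1 from left. Merged: [1]
Compare 17 vs 4: take 4 from right. Merged: [1, 4]
Compare 17 vs 9: take 9 from right. Merged: [1, 4, 9]
Compare 17 vs 23: take 17 from left. Merged: [1, 4, 9, 17]
Compare 18 vs 23: take 18 from left. Merged: [1, 4, 9, 17, 18]
Compare 27 vs 23: take 23 from right. Merged: [1, 4, 9, 17, 18, 23]
Compare 27 vs 26: take 26 from right. Merged: [1, 4, 9, 17, 18, 23, 26]
Compare 27 vs 26: take 26 from right. Merged: [1, 4, 9, 17, 18, 23, 26, 26]
Compare 27 vs 34: take 27 from left. Merged: [1, 4, 9, 17, 18, 23, 26, 26, 27]
Compare 37 vs 34: take 34 from right. Merged: [1, 4, 9, 17, 18, 23, 26, 26, 27, 34]
Append remaining from left: [37]. Merged: [1, 4, 9, 17, 18, 23, 26, 26, 27, 34, 37]

Final merged array: [1, 4, 9, 17, 18, 23, 26, 26, 27, 34, 37]
Total comparisons: 10

The merged array is [1, 4, 9, 17, 18, 23, 26, 26, 27, 34, 37], requiring 10 comparisons. The merge step runs in O(n) time where n is the total number of elements.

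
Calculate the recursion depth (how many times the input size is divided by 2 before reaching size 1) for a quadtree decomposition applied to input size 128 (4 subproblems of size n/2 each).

For divide and conquer with division factor 2:

Problem sizes at each level:
Level 0: 128
Level 1: 64
Level 2: 32
Level 3: 16
Level 4: 8
Level 5: 4
Level 6: 2
Level 7: 1

The root is level 0 and the size-1 base case is level 7 (the tree spans levels 0 through 7, i.e. 8 levels counting the root), so the depth is the number of divisions: log_2(128) = 7

The recursion tree depth is log_2(128) = 7. At each level, the problem size is divided by 2, so it takes 7 divisions to reduce to a base case of size 1. The algorithm makes 4 recursive calls at each level.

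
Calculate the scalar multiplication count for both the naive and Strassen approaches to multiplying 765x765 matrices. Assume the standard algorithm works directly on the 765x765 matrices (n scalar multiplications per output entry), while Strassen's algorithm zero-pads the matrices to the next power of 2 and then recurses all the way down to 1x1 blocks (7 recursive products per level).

Matrix multiplication for 765x765 matrices:

Strassen's algorithm requires power-of-2 dimensions. Pad 765x765 to 1024x1024 (next power of 2).

Standard algorithm: 765^3 = 447697125 multiplications
Strassen's algorithm: 7^(log2(1024)) = 7^10 = 282475249 multiplications
Savings: 447697125 - 282475249 = 165221876 multiplications

Standard: 447697125 multiplications (765^3). Strassen: 282475249 multiplications (7^10, after padding to 1024x1024). Strassen reduces 8 recursive multiplications to 7 at each level.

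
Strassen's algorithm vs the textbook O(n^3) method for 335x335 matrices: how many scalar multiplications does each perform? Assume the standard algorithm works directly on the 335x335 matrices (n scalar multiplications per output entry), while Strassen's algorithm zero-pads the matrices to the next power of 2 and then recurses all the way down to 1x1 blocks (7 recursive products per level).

Matrix multiplication for 335x335 matrices:

Strassen's algorithm requires power-of-2 dimensions. Pad 335x335 to 512x512 (next power of 2).

Standard algorithm: 335^3 = 37595375 multiplications
Strassen's algorithm: 7^(log2(512)) = 7^9 = 40353607 multiplications
Difference: 37595375 - 40353607 = -2758232 (Strassen uses MORE here due to padding overhead — for small or just-over-power-of-2 n, padding can outweigh the per-level savings)

Standard: 37595375 multiplications (335^3). Strassen: 40353607 multiplications (7^9, after padding to 512x512). Strassen reduces 8 recursive multiplications to 7 at each level.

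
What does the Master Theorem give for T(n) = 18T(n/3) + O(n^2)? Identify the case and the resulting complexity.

Master Theorem for T(n) = 18T(n/3) + O(n^2):

a = 18, b = 3, c = 2
log_b(a) = log_3(18) = 2.6309

Case 1: c = 2 < log_3(18) = 2.6309
T(n) = O(n^(log_3 18))

For T(n) = 18T(n/3) + O(n^2): log_3(18) = 2.6309. This is Case 1 of the Master Theorem (c < log_b(a), work dominated by leaves), giving O(n^(log_3 18)).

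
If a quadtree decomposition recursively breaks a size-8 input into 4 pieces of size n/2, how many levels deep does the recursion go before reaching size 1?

For divide and conquer with division factor 2:

Problem sizes at each level:
Level 0: 8
Level 1: 4
Level 2: 2
Level 3: 1

The root is level 0 and the size-1 base case is level 3 (the tree spans levels 0 through 3, i.e. 4 levels counting the root), so the depth is the number of divisions: log_2(8) = 3

The recursion tree depth is log_2(8) = 3. At each level, the problem size is divided by 2, so it takes 3 divisions to reduce to a base case of size 1. The algorithm makes 4 recursive calls at each level.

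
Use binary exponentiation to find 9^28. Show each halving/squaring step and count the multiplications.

Computing 9^28 by squaring (build up from 9^1; each line after the first costs one multiplication):

9^1 = 9
9^2 = (9^1)^2 = 9^2 = 81
9^3 = 9 * 9^2 = 9 * 81 = 729
9^6 = (9^3)^2 = 729^2 = 531441
9^7 = 9 * 9^6 = 9 * 531441 = 4782969
9^14 = (9^7)^2 = 4782969^2 = 22876792454961
9^28 = (9^14)^2 = 22876792454961^2 = 523347633027360537213511521

Result: 523347633027360537213511521
Multiplications needed: 6 (6 lines after 9^1)

9^28 = 523347633027360537213511521. Using exponentiation by squaring, this requires 6 multiplications. The key idea: if the exponent is even, square the half-power; if odd, multiply by the base once.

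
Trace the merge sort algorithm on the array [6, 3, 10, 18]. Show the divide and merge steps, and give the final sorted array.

Merge sort trace:

Split: [6, 3, 10, 18] -> [6, 3] and [10, 18]
  Split: [6, 3] -> [6] and [3]
  Merge: [6] + [3] -> [3, 6]
  Split: [10, 18] -> [10] and [18]
  Merge: [10] + [18] -> [10, 18]
Merge: [3, 6] + [10, 18] -> [3, 6, 10, 18]

Final sorted array: [3, 6, 10, 18]

The merge sort proceeds by recursively splitting the array and merging sorted halves.
After all merges, the sorted array is [3, 6, 10, 18].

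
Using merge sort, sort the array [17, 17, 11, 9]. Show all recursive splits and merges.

Merge sort trace:

Split: [17, 17, 11, 9] -> [17, 17] and [11, 9]
  Split: [17, 17] -> [17] and [17]
  Merge: [17] + [17] -> [17, 17]
  Split: [11, 9] -> [11] and [9]
  Merge: [11] + [9] -> [9, 11]
Merge: [17, 17] + [9, 11] -> [9, 11, 17, 17]

Final sorted array: [9, 11, 17, 17]

The merge sort proceeds by recursively splitting the array and merging sorted halves.
After all merges, the sorted array is [9, 11, 17, 17].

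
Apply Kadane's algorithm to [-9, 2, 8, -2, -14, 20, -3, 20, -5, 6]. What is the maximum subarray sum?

Using Kadane's algorithm on [-9, 2, 8, -2, -14, 20, -3, 20, -5, 6]:

Scanning through the array:
Position 1 (value 2): max_ending_here = 2, max_so_far = 2
Position 2 (value 8): max_ending_here = 10, max_so_far = 10
Position 3 (value -2): max_ending_here = 8, max_so_far = 10
Position 4 (value -14): max_ending_here = -6, max_so_far = 10
Position 5 (value 20): max_ending_here = 20, max_so_far = 20
Position 6 (value -3): max_ending_here = 17, max_so_far = 20
Position 7 (value 20): max_ending_here = 37, max_so_far = 37
Position 8 (value -5): max_ending_here = 32, max_so_far = 37
Position 9 (value 6): max_ending_here = 38, max_so_far = 38

Maximum subarray: [20, -3, 20, -5, 6]
Maximum sum: 38

The maximum subarray is [20, -3, 20, -5, 6] with sum 38. This subarray runs from index 5 to index 9.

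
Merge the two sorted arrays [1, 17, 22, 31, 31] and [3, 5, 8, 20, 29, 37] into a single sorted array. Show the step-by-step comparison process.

Merging process:

Compare 1 vs 3: take 1 from left. Merged: [1]
Compare 17 vs 3: take 3 from right. Merged: [1, 3]
Compare 17 vs 5: take 5 from right. Merged: [1, 3, 5]
Compare 17 vs 8: take 8 from right. Merged: [1, 3, 5, 8]
Compare 17 vs 20: take 17 from left. Merged: [1, 3, 5, 8, 17]
Compare 22 vs 20: take 20 from right. Merged: [1, 3, 5, 8, 17, 20]
Compare 22 vs 29: take 22 from left. Merged: [1, 3, 5, 8, 17, 20, 22]
Compare 31 vs 29: take 29 from right. Merged: [1, 3, 5, 8, 17, 20, 22, 29]
Compare 31 vs 37: take 31 from left. Merged: [1, 3, 5, 8, 17, 20, 22, 29, 31]
Compare 31 vs 37: take 31 from left. Merged: [1, 3, 5, 8, 17, 20, 22, 29, 31, 31]
Append remaining from right: [37]. Merged: [1, 3, 5, 8, 17, 20, 22, 29, 31, 31, 37]

Final merged array: [1, 3, 5, 8, 17, 20, 22, 29, 31, 31, 37]
Total comparisons: 10

The merged array is [1, 3, 5, 8, 17, 20, 22, 29, 31, 31, 37], requiring 10 comparisons. The merge step runs in O(n) time where n is the total number of elements.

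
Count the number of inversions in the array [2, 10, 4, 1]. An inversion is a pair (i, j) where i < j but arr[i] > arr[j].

Finding inversions in [2, 10, 4, 1]:

(0, 3): arr[0]=2 > arr[3]=1
(1, 2): arr[1]=10 > arr[2]=4
(1, 3): arr[1]=10 > arr[3]=1
(2, 3): arr[2]=4 > arr[3]=1

Total inversions: 4

The array has 4 inversion(s): (0,3), (1,2), (1,3), (2,3). Each pair (i,j) satisfies i < j and arr[i] > arr[j].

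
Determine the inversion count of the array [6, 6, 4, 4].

Finding inversions in [6, 6, 4, 4]:

(0, 2): arr[0]=6 > arr[2]=4
(0, 3): arr[0]=6 > arr[3]=4
(1, 2): arr[1]=6 > arr[2]=4
(1, 3): arr[1]=6 > arr[3]=4

Total inversions: 4

The array has 4 inversion(s): (0,2), (0,3), (1,2), (1,3). Each pair (i,j) satisfies i < j and arr[i] > arr[j].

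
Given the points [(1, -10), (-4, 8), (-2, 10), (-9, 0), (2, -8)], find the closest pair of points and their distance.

Computing all pairwise distances among 5 points:

d((1, -10), (-4, 8)) = 18.6815
d((1, -10), (-2, 10)) = 20.2237
d((1, -10), (-9, 0)) = 14.1421
d((1, -10), (2, -8)) = 2.2361 <-- minimum
d((-4, 8), (-2, 10)) = 2.8284
d((-4, 8), (-9, 0)) = 9.434
d((-4, 8), (2, -8)) = 17.088
d((-2, 10), (-9, 0)) = 12.2066
d((-2, 10), (2, -8)) = 18.4391
d((-9, 0), (2, -8)) = 13.6015

Closest pair: (1, -10) and (2, -8) with distance 2.2361

The closest pair is (1, -10) and (2, -8) with Euclidean distance 2.2361. For 5 points, brute-force pairwise comparison is shown above. For large n, the divide-and-conquer algorithm (sort by x, recurse on halves, check the dividing strip) achieves O(n log n).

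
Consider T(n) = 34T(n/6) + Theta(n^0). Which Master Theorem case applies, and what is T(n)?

Master Theorem for T(n) = 34T(n/6) + O(n^0):

a = 34, b = 6, c = 0
log_b(a) = log_6(34) = 1.9681

Case 1: c = 0 < log_6(34) = 1.9681
T(n) = O(n^(log_6 34))

For T(n) = 34T(n/6) + O(n^0): log_6(34) = 1.9681. This is Case 1 of the Master Theorem (c < log_b(a), work dominated by leaves), giving O(n^(log_6 34)).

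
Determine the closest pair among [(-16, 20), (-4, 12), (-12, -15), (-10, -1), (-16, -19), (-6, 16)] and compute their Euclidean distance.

Computing all pairwise distances among 6 points:

d((-16, 20), (-4, 12)) = 14.4222
d((-16, 20), (-12, -15)) = 35.2278
d((-16, 20), (-10, -1)) = 21.8403
d((-16, 20), (-16, -19)) = 39.0
d((-16, 20), (-6, 16)) = 10.7703
d((-4, 12), (-12, -15)) = 28.1603
d((-4, 12), (-10, -1)) = 14.3178
d((-4, 12), (-16, -19)) = 33.2415
d((-4, 12), (-6, 16)) = 4.4721 <-- minimum
d((-12, -15), (-10, -1)) = 14.1421
d((-12, -15), (-16, -19)) = 5.6569
d((-12, -15), (-6, 16)) = 31.5753
d((-10, -1), (-16, -19)) = 18.9737
d((-10, -1), (-6, 16)) = 17.4642
d((-16, -19), (-6, 16)) = 36.4005

Closest pair: (-4, 12) and (-6, 16) with distance 4.4721

The closest pair is (-4, 12) and (-6, 16) with Euclidean distance 4.4721. For 6 points, brute-force pairwise comparison is shown above. For large n, the divide-and-conquer algorithm (sort by x, recurse on halves, check the dividing strip) achieves O(n log n).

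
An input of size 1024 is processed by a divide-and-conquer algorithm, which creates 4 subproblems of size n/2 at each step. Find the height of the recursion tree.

For divide and conquer with division factor 2:

Problem sizes at each level:
Level 0: 1024
Level 1: 512
Level 2: 256
Level 3: 128
Level 4: 64
Level 5: 32
Level 6: 16
Level 7: 8
Level 8: 4
Level 9: 2
Level 10: 1

The root is level 0 and the size-1 base case is level 10 (the tree spans levels 0 through 10, i.e. 11 levels counting the root), so the depth is the number of divisions: log_2(1024) = 10

The recursion tree depth is log_2(1024) = 10. At each level, the problem size is divided by 2, so it takes 10 divisions to reduce to a base case of size 1. The algorithm makes 4 recursive calls at each level.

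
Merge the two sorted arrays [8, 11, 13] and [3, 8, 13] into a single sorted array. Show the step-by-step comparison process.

Merging process:

Compare 8 vs 3: take 3 from right. Merged: [3]
Compare 8 vs 8: take 8 from left. Merged: [3, 8]
Compare 11 vs 8: take 8 from right. Merged: [3, 8, 8]
Compare 11 vs 13: take 11 from left. Merged: [3, 8, 8, 11]
Compare 13 vs 13: take 13 from left. Merged: [3, 8, 8, 11, 13]
Append remaining from right: [13]. Merged: [3, 8, 8, 11, 13, 13]

Final merged array: [3, 8, 8, 11, 13, 13]
Total comparisons: 5

The merged array is [3, 8, 8, 11, 13, 13], requiring 5 comparisons. The merge step runs in O(n) time where n is the total number of elements.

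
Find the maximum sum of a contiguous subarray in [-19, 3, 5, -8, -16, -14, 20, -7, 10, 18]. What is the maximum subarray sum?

Using Kadane's algorithm on [-19, 3, 5, -8, -16, -14, 20, -7, 10, 18]:

Scanning through the array:
Position 1 (value 3): max_ending_here = 3, max_so_far = 3
Position 2 (value 5): max_ending_here = 8, max_so_far = 8
Position 3 (value -8): max_ending_here = 0, max_so_far = 8
Position 4 (value -16): max_ending_here = -16, max_so_far = 8
Position 5 (value -14): max_ending_here = -14, max_so_far = 8
Position 6 (value 20): max_ending_here = 20, max_so_far = 20
Position 7 (value -7): max_ending_here = 13, max_so_far = 20
Position 8 (value 10): max_ending_here = 23, max_so_far = 23
Position 9 (value 18): max_ending_here = 41, max_so_far = 41

Maximum subarray: [20, -7, 10, 18]
Maximum sum: 41

The maximum subarray is [20, -7, 10, 18] with sum 41. This subarray runs from index 6 to index 9.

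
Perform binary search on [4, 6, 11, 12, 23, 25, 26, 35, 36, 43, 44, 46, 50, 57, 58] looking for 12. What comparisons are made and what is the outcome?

Binary search for 12 in [4, 6, 11, 12, 23, 25, 26, 35, 36, 43, 44, 46, 50, 57, 58]:

lo=0, hi=14, mid=7, arr[mid]=35 -> 35 > 12, search left half
lo=0, hi=6, mid=3, arr[mid]=12 -> Found target at index 3!

Binary search finds 12 at index 3 after 2 comparisons. The search repeatedly halves the search space by comparing with the middle element.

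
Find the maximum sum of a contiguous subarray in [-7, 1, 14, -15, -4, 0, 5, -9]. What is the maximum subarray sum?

Using Kadane's algorithm on [-7, 1, 14, -15, -4, 0, 5, -9]:

Scanning through the array:
Position 1 (value 1): max_ending_here = 1, max_so_far = 1
Position 2 (value 14): max_ending_here = 15, max_so_far = 15
Position 3 (value -15): max_ending_here = 0, max_so_far = 15
Position 4 (value -4): max_ending_here = -4, max_so_far = 15
Position 5 (value 0): max_ending_here = 0, max_so_far = 15
Position 6 (value 5): max_ending_here = 5, max_so_far = 15
Position 7 (value -9): max_ending_here = -4, max_so_far = 15

Maximum subarray: [1, 14]
Maximum sum: 15

The maximum subarray is [1, 14] with sum 15. This subarray runs from index 1 to index 2.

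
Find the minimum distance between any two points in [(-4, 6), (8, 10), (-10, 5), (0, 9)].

Computing all pairwise distances among 4 points:

d((-4, 6), (8, 10)) = 12.6491
d((-4, 6), (-10, 5)) = 6.0828
d((-4, 6), (0, 9)) = 5.0 <-- minimum
d((8, 10), (-10, 5)) = 18.6815
d((8, 10), (0, 9)) = 8.0623
d((-10, 5), (0, 9)) = 10.7703

Closest pair: (-4, 6) and (0, 9) with distance 5.0

The closest pair is (-4, 6) and (0, 9) with Euclidean distance 5.0. For 4 points, brute-force pairwise comparison is shown above. For large n, the divide-and-conquer algorithm (sort by x, recurse on halves, check the dividing strip) achieves O(n log n).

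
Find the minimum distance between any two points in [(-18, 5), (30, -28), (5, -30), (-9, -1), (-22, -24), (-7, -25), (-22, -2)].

Computing all pairwise distances among 7 points:

d((-18, 5), (30, -28)) = 58.2495
d((-18, 5), (5, -30)) = 41.8808
d((-18, 5), (-9, -1)) = 10.8167
d((-18, 5), (-22, -24)) = 29.2746
d((-18, 5), (-7, -25)) = 31.9531
d((-18, 5), (-22, -2)) = 8.0623 <-- minimum
d((30, -28), (5, -30)) = 25.0799
d((30, -28), (-9, -1)) = 47.4342
d((30, -28), (-22, -24)) = 52.1536
d((30, -28), (-7, -25)) = 37.1214
d((30, -28), (-22, -2)) = 58.1378
d((5, -30), (-9, -1)) = 32.2025
d((5, -30), (-22, -24)) = 27.6586
d((5, -30), (-7, -25)) = 13.0
d((5, -30), (-22, -2)) = 38.8973
d((-9, -1), (-22, -24)) = 26.4197
d((-9, -1), (-7, -25)) = 24.0832
d((-9, -1), (-22, -2)) = 13.0384
d((-22, -24), (-7, -25)) = 15.0333
d((-22, -24), (-22, -2)) = 22.0
d((-7, -25), (-22, -2)) = 27.4591

Closest pair: (-18, 5) and (-22, -2) with distance 8.0623

The closest pair is (-18, 5) and (-22, -2) with Euclidean distance 8.0623. For 7 points, brute-force pairwise comparison is shown above. For large n, the divide-and-conquer algorithm (sort by x, recurse on halves, check the dividing strip) achieves O(n log n).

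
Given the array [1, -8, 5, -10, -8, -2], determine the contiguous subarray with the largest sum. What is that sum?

Using Kadane's algorithm on [1, -8, 5, -10, -8, -2]:

Scanning through the array:
Position 1 (value -8): max_ending_here = -7, max_so_far = 1
Position 2 (value 5): max_ending_here = 5, max_so_far = 5
Position 3 (value -10): max_ending_here = -5, max_so_far = 5
Position 4 (value -8): max_ending_here = -8, max_so_far = 5
Position 5 (value -2): max_ending_here = -2, max_so_far = 5

Maximum subarray: [5]
Maximum sum: 5

The maximum subarray is [5] with sum 5. This subarray runs from index 2 to index 2.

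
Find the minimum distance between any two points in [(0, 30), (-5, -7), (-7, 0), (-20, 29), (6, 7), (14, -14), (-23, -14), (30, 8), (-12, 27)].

Computing all pairwise distances among 9 points:

d((0, 30), (-5, -7)) = 37.3363
d((0, 30), (-7, 0)) = 30.8058
d((0, 30), (-20, 29)) = 20.025
d((0, 30), (6, 7)) = 23.7697
d((0, 30), (14, -14)) = 46.1736
d((0, 30), (-23, -14)) = 49.6488
d((0, 30), (30, 8)) = 37.2022
d((0, 30), (-12, 27)) = 12.3693
d((-5, -7), (-7, 0)) = 7.2801 <-- minimum
d((-5, -7), (-20, 29)) = 39.0
d((-5, -7), (6, 7)) = 17.8045
d((-5, -7), (14, -14)) = 20.2485
d((-5, -7), (-23, -14)) = 19.3132
d((-5, -7), (30, 8)) = 38.0789
d((-5, -7), (-12, 27)) = 34.7131
d((-7, 0), (-20, 29)) = 31.7805
d((-7, 0), (6, 7)) = 14.7648
d((-7, 0), (14, -14)) = 25.2389
d((-7, 0), (-23, -14)) = 21.2603
d((-7, 0), (30, 8)) = 37.855
d((-7, 0), (-12, 27)) = 27.4591
d((-20, 29), (6, 7)) = 34.0588
d((-20, 29), (14, -14)) = 54.8179
d((-20, 29), (-23, -14)) = 43.1045
d((-20, 29), (30, 8)) = 54.231
d((-20, 29), (-12, 27)) = 8.2462
d((6, 7), (14, -14)) = 22.4722
d((6, 7), (-23, -14)) = 35.805
d((6, 7), (30, 8)) = 24.0208
d((6, 7), (-12, 27)) = 26.9072
d((14, -14), (-23, -14)) = 37.0
d((14, -14), (30, 8)) = 27.2029
d((14, -14), (-12, 27)) = 48.5489
d((-23, -14), (30, 8)) = 57.3847
d((-23, -14), (-12, 27)) = 42.45
d((30, 8), (-12, 27)) = 46.0977

Closest pair: (-5, -7) and (-7, 0) with distance 7.2801

The closest pair is (-5, -7) and (-7, 0) with Euclidean distance 7.2801. For 9 points, brute-force pairwise comparison is shown above. For large n, the divide-and-conquer algorithm (sort by x, recurse on halves, check the dividing strip) achieves O(n log n).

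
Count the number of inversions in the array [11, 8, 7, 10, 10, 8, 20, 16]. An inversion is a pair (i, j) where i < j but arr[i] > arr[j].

Finding inversions in [11, 8, 7, 10, 10, 8, 20, 16]:

(0, 1): arr[0]=11 > arr[1]=8
(0, 2): arr[0]=11 > arr[2]=7
(0, 3): arr[0]=11 > arr[3]=10
(0, 4): arr[0]=11 > arr[4]=10
(0, 5): arr[0]=11 > arr[5]=8
(1, 2): arr[1]=8 > arr[2]=7
(3, 5): arr[3]=10 > arr[5]=8
(4, 5): arr[4]=10 > arr[5]=8
(6, 7): arr[6]=20 > arr[7]=16

Total inversions: 9

The array has 9 inversion(s): (0,1), (0,2), (0,3), (0,4), (0,5), (1,2), (3,5), (4,5), (6,7). Each pair (i,j) satisfies i < j and arr[i] > arr[j].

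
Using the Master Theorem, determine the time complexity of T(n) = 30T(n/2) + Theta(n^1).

Master Theorem for T(n) = 30T(n/2) + O(n^1):

a = 30, b = 2, c = 1
log_b(a) = log_2(30) = 4.9069

Case 1: c = 1 < log_2(30) = 4.9069
T(n) = O(n^(log_2 30))

For T(n) = 30T(n/2) + O(n^1): log_2(30) = 4.9069. This is Case 1 of the Master Theorem (c < log_b(a), work dominated by leaves), giving O(n^(log_2 30)).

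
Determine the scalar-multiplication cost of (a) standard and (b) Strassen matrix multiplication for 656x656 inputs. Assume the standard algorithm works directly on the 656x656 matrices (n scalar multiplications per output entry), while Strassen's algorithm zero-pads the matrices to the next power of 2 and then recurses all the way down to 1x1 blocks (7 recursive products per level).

Matrix multiplication for 656x656 matrices:

Strassen's algorithm requires power-of-2 dimensions. Pad 656x656 to 1024x1024 (next power of 2).

Standard algorithm: 656^3 = 282300416 multiplications
Strassen's algorithm: 7^(log2(1024)) = 7^10 = 282475249 multiplications
Difference: 282300416 - 282475249 = -174833 (Strassen uses MORE here due to padding overhead — for small or just-over-power-of-2 n, padding can outweigh the per-level savings)

Standard: 282300416 multiplications (656^3). Strassen: 282475249 multiplications (7^10, after padding to 1024x1024). Strassen reduces 8 recursive multiplications to 7 at each level.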